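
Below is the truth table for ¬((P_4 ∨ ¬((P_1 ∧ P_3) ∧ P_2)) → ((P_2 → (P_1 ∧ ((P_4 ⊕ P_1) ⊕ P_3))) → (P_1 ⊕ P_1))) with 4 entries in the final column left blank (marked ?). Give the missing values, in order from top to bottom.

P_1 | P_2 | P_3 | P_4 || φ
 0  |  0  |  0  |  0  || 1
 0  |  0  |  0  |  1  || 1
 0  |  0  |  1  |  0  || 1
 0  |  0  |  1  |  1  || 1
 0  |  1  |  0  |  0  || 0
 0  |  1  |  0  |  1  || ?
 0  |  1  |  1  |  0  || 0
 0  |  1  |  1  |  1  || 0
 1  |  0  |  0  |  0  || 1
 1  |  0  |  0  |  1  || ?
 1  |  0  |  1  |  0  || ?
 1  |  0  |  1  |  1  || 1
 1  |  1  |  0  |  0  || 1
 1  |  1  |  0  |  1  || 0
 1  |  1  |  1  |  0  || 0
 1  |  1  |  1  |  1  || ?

0, 1, 1, 1

Row P_1=0, P_2=1, P_3=0, P_4=1: (P_4 ∨ ¬((P_1 ∧ P_3) ∧ P_2)) = 1, ((P_2 → (P_1 ∧ ((P_4 ⊕ P_1) ⊕ P_3))) → (P_1 ⊕ P_1)) = 1, ((P_4 ∨ ¬((P_1 ∧ P_3) ∧ P_2)) → ((P_2 → (P_1 ∧ ((P_4 ⊕ P_1) ⊕ P_3))) → (P_1 ⊕ P_1))) = 1, so the formula = 0.
Row P_1=1, P_2=0, P_3=0, P_4=1: (P_4 ∨ ¬((P_1 ∧ P_3) ∧ P_2)) = 1, ((P_2 → (P_1 ∧ ((P_4 ⊕ P_1) ⊕ P_3))) → (P_1 ⊕ P_1)) = 0, ((P_4 ∨ ¬((P_1 ∧ P_3) ∧ P_2)) → ((P_2 → (P_1 ∧ ((P_4 ⊕ P_1) ⊕ P_3))) → (P_1 ⊕ P_1))) = 0, so the formula = 1.
Row P_1=1, P_2=0, P_3=1, P_4=0: (P_4 ∨ ¬((P_1 ∧ P_3) ∧ P_2)) = 1, ((P_2 → (P_1 ∧ ((P_4 ⊕ P_1) ⊕ P_3))) → (P_1 ⊕ P_1)) = 0, ((P_4 ∨ ¬((P_1 ∧ P_3) ∧ P_2)) → ((P_2 → (P_1 ∧ ((P_4 ⊕ P_1) ⊕ P_3))) → (P_1 ⊕ P_1))) = 0, so the formula = 1.
Row P_1=1, P_2=1, P_3=1, P_4=1: (P_4 ∨ ¬((P_1 ∧ P_3) ∧ P_2)) = 1, ((P_2 → (P_1 ∧ ((P_4 ⊕ P_1) ⊕ P_3))) → (P_1 ⊕ P_1)) = 0, ((P_4 ∨ ¬((P_1 ∧ P_3) ∧ P_2)) → ((P_2 → (P_1 ∧ ((P_4 ⊕ P_1) ⊕ P_3))) → (P_1 ⊕ P_1))) = 0, so the formula = 1.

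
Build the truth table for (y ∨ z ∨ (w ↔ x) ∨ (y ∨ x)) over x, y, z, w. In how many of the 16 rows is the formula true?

x  y  z  w  |  (w ↔ x)  (y ∨ x)  (y ∨ z ∨ (w ↔ x) ∨ (y ∨ x))
T  T  T  T  |     T        T                  T             
T  T  T  F  |     F        T                  T             
T  T  F  T  |     T        T                  T             
T  T  F  F  |     F        T                  T             
T  F  T  T  |     T        T                  T             
T  F  T  F  |     F        T                  T             
T  F  F  T  |     T        T                  T             
T  F  F  F  |     F        T                  T             
F  T  T  T  |     F        T                  T             
F  T  T  F  |     T        T                  T             
F  T  F  T  |     F        T                  T             
F  T  F  F  |     T        T                  T             
F  F  T  T  |     F        F                  T             
F  F  T  F  |     T        F                  T             
F  F  F  T  |     F        F                  F             
F  F  F  F  |     T        F                  T             
The formula is true on 15 of the 16 rows.

15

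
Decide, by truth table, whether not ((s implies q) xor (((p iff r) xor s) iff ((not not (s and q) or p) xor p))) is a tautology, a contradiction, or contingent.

contingent

p | q | r | s | φ
- | - | - | - | -
1 | 1 | 1 | 1 | 1
1 | 1 | 1 | 0 | 0
1 | 1 | 0 | 1 | 0
1 | 1 | 0 | 0 | 1
1 | 0 | 1 | 1 | 0
1 | 0 | 1 | 0 | 0
1 | 0 | 0 | 1 | 1
1 | 0 | 0 | 0 | 1
0 | 1 | 1 | 1 | 1
0 | 1 | 1 | 0 | 1
0 | 1 | 0 | 1 | 0
0 | 1 | 0 | 0 | 0
0 | 0 | 1 | 1 | 1
0 | 0 | 1 | 0 | 1
0 | 0 | 0 | 1 | 0
0 | 0 | 0 | 0 | 0
8 of 16 rows are 1, so the formula is contingent.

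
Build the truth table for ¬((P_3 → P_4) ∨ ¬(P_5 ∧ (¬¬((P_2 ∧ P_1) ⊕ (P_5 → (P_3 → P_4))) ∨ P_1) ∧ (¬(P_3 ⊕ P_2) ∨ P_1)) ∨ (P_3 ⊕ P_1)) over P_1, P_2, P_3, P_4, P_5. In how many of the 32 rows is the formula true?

2

 P_1  |  P_2  |  P_3  |  P_4  |  P_5  ||   φ  
 True |  True |  True |  True |  True || False
 True |  True |  True |  True | False || False
 True |  True |  True | False |  True ||  True
 True |  True |  True | False | False || False
 True |  True | False |  True |  True || False
 True |  True | False |  True | False || False
 True |  True | False | False |  True || False
 True |  True | False | False | False || False
 True | False |  True |  True |  True || False
 True | False |  True |  True | False || False
 True | False |  True | False |  True ||  True
 True | False |  True | False | False || False
 True | False | False |  True |  True || False
 True | False | False |  True | False || False
 True | False | False | False |  True || False
 True | False | False | False | False || False
False |  True |  True |  True |  True || False
False |  True |  True |  True | False || False
False |  True |  True | False |  True || False
False |  True |  True | False | False || False
False |  True | False |  True |  True || False
False |  True | False |  True | False || False
False |  True | False | False |  True || False
False |  True | False | False | False || False
False | False |  True |  True |  True || False
False | False |  True |  True | False || False
False | False |  True | False |  True || False
False | False |  True | False | False || False
False | False | False |  True |  True || False
False | False | False |  True | False || False
False | False | False | False |  True || False
False | False | False | False | False || False
The formula is true on 2 of the 32 rows.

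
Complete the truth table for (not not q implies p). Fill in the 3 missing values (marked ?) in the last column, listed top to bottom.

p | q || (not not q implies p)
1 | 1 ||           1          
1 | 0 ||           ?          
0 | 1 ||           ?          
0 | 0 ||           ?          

1, 0, 1

Row p=1, q=0: not not q = 0, so (not not q implies p) = 1.
Row p=0, q=1: not not q = 1, so (not not q implies p) = 0.
Row p=0, q=0: not not q = 0, so (not not q implies p) = 1.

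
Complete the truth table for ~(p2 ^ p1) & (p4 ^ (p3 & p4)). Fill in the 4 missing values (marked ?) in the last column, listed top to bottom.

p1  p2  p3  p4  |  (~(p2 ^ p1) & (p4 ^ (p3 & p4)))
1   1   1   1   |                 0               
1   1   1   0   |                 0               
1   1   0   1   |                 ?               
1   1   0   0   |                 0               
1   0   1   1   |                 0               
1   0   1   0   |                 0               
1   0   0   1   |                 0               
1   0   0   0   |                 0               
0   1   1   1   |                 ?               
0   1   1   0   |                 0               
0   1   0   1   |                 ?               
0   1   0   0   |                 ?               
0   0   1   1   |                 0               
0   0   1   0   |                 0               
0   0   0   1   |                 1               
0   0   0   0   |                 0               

Row p1=1, p2=1, p3=0, p4=1: ~(p2 ^ p1) = 1, (p4 ^ (p3 & p4)) = 1, so (~(p2 ^ p1) & (p4 ^ (p3 & p4))) = 1.
Row p1=0, p2=1, p3=1, p4=1: ~(p2 ^ p1) = 0, (p4 ^ (p3 & p4)) = 0, so (~(p2 ^ p1) & (p4 ^ (p3 & p4))) = 0.
Row p1=0, p2=1, p3=0, p4=1: ~(p2 ^ p1) = 0, (p4 ^ (p3 & p4)) = 1, so (~(p2 ^ p1) & (p4 ^ (p3 & p4))) = 0.
Row p1=0, p2=1, p3=0, p4=0: ~(p2 ^ p1) = 0, (p4 ^ (p3 & p4)) = 0, so (~(p2 ^ p1) & (p4 ^ (p3 & p4))) = 0.

1, 0, 0, 0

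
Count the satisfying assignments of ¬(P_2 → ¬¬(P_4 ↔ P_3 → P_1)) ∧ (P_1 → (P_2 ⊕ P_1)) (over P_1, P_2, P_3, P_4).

2

P_1  P_2  P_3  P_4  |  (P_3 → P_1)  (P_4 ↔ (P_3 → P_1))  ¬(P_4 ↔ (P_3 → P_1))  ¬¬(P_4 ↔ (P_3 → P_1))  (P_2 ⊕ P_1)  (P_1 → (P_2 ⊕ P_1))  φ
 T    T    T    T   |       T                T                    F                      T                 F                F           F
 T    T    T    F   |       T                F                    T                      F                 F                F           F
 T    T    F    T   |       T                T                    F                      T                 F                F           F
 T    T    F    F   |       T                F                    T                      F                 F                F           F
 T    F    T    T   |       T                T                    F                      T                 T                T           F
 T    F    T    F   |       T                F                    T                      F                 T                T           F
 T    F    F    T   |       T                T                    F                      T                 T                T           F
 T    F    F    F   |       T                F                    T                      F                 T                T           F
 F    T    T    T   |       F                F                    T                      F                 T                T           T
 F    T    T    F   |       F                T                    F                      T                 T                T           F
 F    T    F    T   |       T                T                    F                      T                 T                T           F
 F    T    F    F   |       T                F                    T                      F                 T                T           T
 F    F    T    T   |       F                F                    T                      F                 F                T           F
 F    F    T    F   |       F                T                    F                      T                 F                T           F
 F    F    F    T   |       T                T                    F                      T                 F                T           F
 F    F    F    F   |       T                F                    T                      F                 F                T           F
The formula is true on 2 of the 16 rows.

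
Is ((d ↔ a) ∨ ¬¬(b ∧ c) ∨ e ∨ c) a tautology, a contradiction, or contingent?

a  b  c  d  e  |  ((d ↔ a) ∨ ¬¬(b ∧ c) ∨ e ∨ c)
T  T  T  T  T  |                T              
T  T  T  T  F  |                T              
T  T  T  F  T  |                T              
T  T  T  F  F  |                T              
T  T  F  T  T  |                T              
T  T  F  T  F  |                T              
T  T  F  F  T  |                T              
T  T  F  F  F  |                F              
T  F  T  T  T  |                T              
T  F  T  T  F  |                T              
T  F  T  F  T  |                T              
T  F  T  F  F  |                T              
T  F  F  T  T  |                T              
T  F  F  T  F  |                T              
T  F  F  F  T  |                T              
T  F  F  F  F  |                F              
F  T  T  T  T  |                T              
F  T  T  T  F  |                T              
F  T  T  F  T  |                T              
F  T  T  F  F  |                T              
F  T  F  T  T  |                T              
F  T  F  T  F  |                F              
F  T  F  F  T  |                T              
F  T  F  F  F  |                T              
F  F  T  T  T  |                T              
F  F  T  T  F  |                T              
F  F  T  F  T  |                T              
F  F  T  F  F  |                T              
F  F  F  T  T  |                T              
F  F  F  T  F  |                F              
F  F  F  F  T  |                T              
F  F  F  F  F  |                T              
28 of 32 rows are T, so the formula is contingent.

contingent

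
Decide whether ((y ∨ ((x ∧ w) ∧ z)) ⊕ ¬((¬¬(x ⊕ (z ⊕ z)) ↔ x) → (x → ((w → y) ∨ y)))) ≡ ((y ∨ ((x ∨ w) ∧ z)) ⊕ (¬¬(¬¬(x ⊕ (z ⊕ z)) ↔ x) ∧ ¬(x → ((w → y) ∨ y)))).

x  y  z  w  |  φ  ψ
1  1  1  1  |  1  1
1  1  1  0  |  1  1
1  1  0  1  |  1  1
1  1  0  0  |  1  1
1  0  1  1  |  0  0
1  0  1  0  |  0  1
1  0  0  1  |  1  1
1  0  0  0  |  0  0
0  1  1  1  |  1  1
0  1  1  0  |  1  1
0  1  0  1  |  1  1
0  1  0  0  |  1  1
0  0  1  1  |  0  1
0  0  1  0  |  0  0
0  0  0  1  |  0  0
0  0  0  0  |  0  0
The columns differ at x=1, y=0, z=1, w=0 (φ=0, ψ=1), so they are not equivalent.

not equivalent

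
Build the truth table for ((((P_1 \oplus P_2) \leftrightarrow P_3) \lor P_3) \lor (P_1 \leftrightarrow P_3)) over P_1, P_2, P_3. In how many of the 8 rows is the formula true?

7

P_1 | P_2 | P_3 || φ
 F  |  F  |  F  || T
 F  |  F  |  T  || T
 F  |  T  |  F  || T
 F  |  T  |  T  || T
 T  |  F  |  F  || F
 T  |  F  |  T  || T
 T  |  T  |  F  || T
 T  |  T  |  T  || T
The formula is true on 7 of the 8 rows.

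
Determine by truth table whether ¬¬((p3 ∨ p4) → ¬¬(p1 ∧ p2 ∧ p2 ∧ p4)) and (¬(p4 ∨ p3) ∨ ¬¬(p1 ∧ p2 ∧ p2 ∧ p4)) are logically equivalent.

equivalent

p1 | p2 | p3 | p4 | φ | ψ
-- | -- | -- | -- | - | -
F  | F  | F  | F  | T | T
F  | F  | F  | T  | F | F
F  | F  | T  | F  | F | F
F  | F  | T  | T  | F | F
F  | T  | F  | F  | T | T
F  | T  | F  | T  | F | F
F  | T  | T  | F  | F | F
F  | T  | T  | T  | F | F
T  | F  | F  | F  | T | T
T  | F  | F  | T  | F | F
T  | F  | T  | F  | F | F
T  | F  | T  | T  | F | F
T  | T  | F  | F  | T | T
T  | T  | F  | T  | T | T
T  | T  | T  | F  | F | F
T  | T  | T  | T  | T | T
The columns for φ and ψ agree on every row, so they are logically equivalent.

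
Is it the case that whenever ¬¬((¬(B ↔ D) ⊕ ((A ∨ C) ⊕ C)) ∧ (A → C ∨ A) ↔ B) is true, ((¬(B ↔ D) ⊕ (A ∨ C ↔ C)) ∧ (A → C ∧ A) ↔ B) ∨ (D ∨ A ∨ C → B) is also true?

no

A | B | C | D || φ | ψ
T | T | T | T || F | T
T | T | T | F || T | T
T | T | F | T || T | T
T | T | F | F || F | T
T | F | T | T || F | T
T | F | T | F || T | F
T | F | F | T || T | T
T | F | F | F || F | T
F | T | T | T || F | T
F | T | T | F || T | T
F | T | F | T || F | T
F | T | F | F || T | T
F | F | T | T || F | T
F | F | T | F || T | F
F | F | F | T || F | T
F | F | F | F || T | T
At A=T, B=F, C=T, D=F we have φ true but ψ false, so φ does not entail ψ.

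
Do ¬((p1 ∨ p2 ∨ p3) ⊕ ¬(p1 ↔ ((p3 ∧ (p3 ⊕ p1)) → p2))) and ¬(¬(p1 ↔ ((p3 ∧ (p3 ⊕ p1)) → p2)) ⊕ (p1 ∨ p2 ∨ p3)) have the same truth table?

p1  p2  p3  |  φ  ψ
0   0   0   |  0  0
0   0   1   |  0  0
0   1   0   |  1  1
0   1   1   |  1  1
1   0   0   |  0  0
1   0   1   |  0  0
1   1   0   |  0  0
1   1   1   |  0  0
The columns for φ and ψ agree on every row, so they are logically equivalent.

equivalent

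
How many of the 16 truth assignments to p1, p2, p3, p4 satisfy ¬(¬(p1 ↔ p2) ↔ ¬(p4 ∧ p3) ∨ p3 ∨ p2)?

8

p1  p2  p3  p4  |  (p1 ↔ p2)  ¬(p1 ↔ p2)  (p4 ∧ p3)  ¬(p4 ∧ p3)  (¬(p4 ∧ p3) ∨ p3 ∨ p2)  φ
0   0   0   0   |      1          0           0          1                 1             1
0   0   0   1   |      1          0           0          1                 1             1
0   0   1   0   |      1          0           0          1                 1             1
0   0   1   1   |      1          0           1          0                 1             1
0   1   0   0   |      0          1           0          1                 1             0
0   1   0   1   |      0          1           0          1                 1             0
0   1   1   0   |      0          1           0          1                 1             0
0   1   1   1   |      0          1           1          0                 1             0
1   0   0   0   |      0          1           0          1                 1             0
1   0   0   1   |      0          1           0          1                 1             0
1   0   1   0   |      0          1           0          1                 1             0
1   0   1   1   |      0          1           1          0                 1             0
1   1   0   0   |      1          0           0          1                 1             1
1   1   0   1   |      1          0           0          1                 1             1
1   1   1   0   |      1          0           0          1                 1             1
1   1   1   1   |      1          0           1          0                 1             1
The formula is true on 8 of the 16 rows.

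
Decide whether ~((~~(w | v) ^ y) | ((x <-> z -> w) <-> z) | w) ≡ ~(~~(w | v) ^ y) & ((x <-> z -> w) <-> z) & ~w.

not equivalent

x  y  z  w  v  |  φ  ψ
T  T  T  T  T  |  F  F
T  T  T  T  F  |  F  F
T  T  T  F  T  |  T  F
T  T  T  F  F  |  F  F
T  T  F  T  T  |  F  F
T  T  F  T  F  |  F  F
T  T  F  F  T  |  T  F
T  T  F  F  F  |  F  F
T  F  T  T  T  |  F  F
T  F  T  T  F  |  F  F
T  F  T  F  T  |  F  F
T  F  T  F  F  |  T  F
T  F  F  T  T  |  F  F
T  F  F  T  F  |  F  F
T  F  F  F  T  |  F  F
T  F  F  F  F  |  T  F
F  T  T  T  T  |  F  F
F  T  T  T  F  |  F  F
F  T  T  F  T  |  F  T
F  T  T  F  F  |  F  F
F  T  F  T  T  |  F  F
F  T  F  T  F  |  F  F
F  T  F  F  T  |  F  T
F  T  F  F  F  |  F  F
F  F  T  T  T  |  F  F
F  F  T  T  F  |  F  F
F  F  T  F  T  |  F  F
F  F  T  F  F  |  F  T
F  F  F  T  T  |  F  F
F  F  F  T  F  |  F  F
F  F  F  F  T  |  F  F
F  F  F  F  F  |  F  T
The columns differ at x=T, y=T, z=T, w=F, v=T (φ=T, ψ=F), so they are not equivalent.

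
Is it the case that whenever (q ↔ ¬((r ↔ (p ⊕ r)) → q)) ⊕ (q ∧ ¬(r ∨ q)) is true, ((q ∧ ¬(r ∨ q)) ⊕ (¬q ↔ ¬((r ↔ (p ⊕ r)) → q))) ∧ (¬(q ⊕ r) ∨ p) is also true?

no

p | q | r || φ | ψ
0 | 0 | 0 || 0 | 1
0 | 0 | 1 || 0 | 0
0 | 1 | 0 || 0 | 0
0 | 1 | 1 || 0 | 1
1 | 0 | 0 || 1 | 0
1 | 0 | 1 || 1 | 0
1 | 1 | 0 || 0 | 1
1 | 1 | 1 || 0 | 1
At p=1, q=0, r=0 we have φ true but ψ false, so φ does not entail ψ.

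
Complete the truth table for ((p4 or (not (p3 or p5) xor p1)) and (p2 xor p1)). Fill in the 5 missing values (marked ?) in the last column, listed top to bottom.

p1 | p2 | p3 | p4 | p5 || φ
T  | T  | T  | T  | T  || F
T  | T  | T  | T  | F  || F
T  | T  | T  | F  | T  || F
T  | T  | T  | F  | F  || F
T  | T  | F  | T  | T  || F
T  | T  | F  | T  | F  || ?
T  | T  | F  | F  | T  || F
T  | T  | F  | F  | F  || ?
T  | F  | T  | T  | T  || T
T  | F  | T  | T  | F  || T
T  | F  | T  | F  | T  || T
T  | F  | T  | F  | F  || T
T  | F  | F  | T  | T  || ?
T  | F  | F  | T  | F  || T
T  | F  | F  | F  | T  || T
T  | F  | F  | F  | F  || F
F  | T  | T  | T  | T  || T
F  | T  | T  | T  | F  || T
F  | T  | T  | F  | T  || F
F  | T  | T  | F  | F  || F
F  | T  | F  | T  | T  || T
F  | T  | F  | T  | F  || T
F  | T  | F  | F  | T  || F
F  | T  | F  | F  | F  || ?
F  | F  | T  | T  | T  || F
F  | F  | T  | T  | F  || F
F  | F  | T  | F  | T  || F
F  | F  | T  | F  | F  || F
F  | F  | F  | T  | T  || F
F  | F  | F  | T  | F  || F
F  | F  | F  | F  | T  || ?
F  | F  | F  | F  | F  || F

F, F, T, T, F

Row p1=T, p2=T, p3=F, p4=T, p5=F: (p4 or (not (p3 or p5) xor p1)) = T, (p2 xor p1) = F, so the formula = F.
Row p1=T, p2=T, p3=F, p4=F, p5=F: (p4 or (not (p3 or p5) xor p1)) = F, (p2 xor p1) = F, so the formula = F.
Row p1=T, p2=F, p3=F, p4=T, p5=T: (p4 or (not (p3 or p5) xor p1)) = T, (p2 xor p1) = T, so the formula = T.
Row p1=F, p2=T, p3=F, p4=F, p5=F: (p4 or (not (p3 or p5) xor p1)) = T, (p2 xor p1) = T, so the formula = T.
Row p1=F, p2=F, p3=F, p4=F, p5=T: (p4 or (not (p3 or p5) xor p1)) = F, (p2 xor p1) = F, so the formula = F.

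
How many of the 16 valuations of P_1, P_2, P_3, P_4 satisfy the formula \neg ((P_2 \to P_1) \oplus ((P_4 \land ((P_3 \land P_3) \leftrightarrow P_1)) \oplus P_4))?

6

P_1  P_2  P_3  P_4  |  φ
 T    T    T    T   |  F
 T    T    T    F   |  F
 T    T    F    T   |  T
 T    T    F    F   |  F
 T    F    T    T   |  F
 T    F    T    F   |  F
 T    F    F    T   |  T
 T    F    F    F   |  F
 F    T    T    T   |  F
 F    T    T    F   |  T
 F    T    F    T   |  T
 F    T    F    F   |  T
 F    F    T    T   |  T
 F    F    T    F   |  F
 F    F    F    T   |  F
 F    F    F    F   |  F
The formula is true on 6 of the 16 rows.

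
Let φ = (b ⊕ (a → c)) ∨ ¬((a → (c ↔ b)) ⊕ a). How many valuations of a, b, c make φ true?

6

  a   |   b   |   c   || (a → c) | (b ⊕ (a → c)) | (c ↔ b) | (a → (c ↔ b)) | ((a → (c ↔ b)) ⊕ a) | ¬((a → (c ↔ b)) ⊕ a) |   φ  
False | False | False ||   True  |      True     |   True  |      True     |         True        |        False         |  True
False | False |  True ||   True  |      True     |  False  |      True     |         True        |        False         |  True
False |  True | False ||   True  |     False     |  False  |      True     |         True        |        False         | False
False |  True |  True ||   True  |     False     |   True  |      True     |         True        |        False         | False
 True | False | False ||  False  |     False     |   True  |      True     |        False        |         True         |  True
 True | False |  True ||   True  |      True     |  False  |     False     |         True        |        False         |  True
 True |  True | False ||  False  |      True     |  False  |     False     |         True        |        False         |  True
 True |  True |  True ||   True  |     False     |   True  |      True     |        False        |         True         |  True
The formula is true on 6 of the 8 rows.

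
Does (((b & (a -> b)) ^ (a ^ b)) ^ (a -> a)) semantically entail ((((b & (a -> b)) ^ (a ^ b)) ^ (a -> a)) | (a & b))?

a | b || φ | ψ
T | T || F | T
T | F || F | F
F | T || T | T
F | F || T | T
In every row where φ is true, ψ is also true, so φ ⊨ ψ.

yes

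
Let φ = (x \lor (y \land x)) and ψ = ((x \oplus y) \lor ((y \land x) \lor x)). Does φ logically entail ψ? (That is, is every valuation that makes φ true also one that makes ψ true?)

x | y | φ | ψ
- | - | - | -
1 | 1 | 1 | 1
1 | 0 | 1 | 1
0 | 1 | 0 | 1
0 | 0 | 0 | 0
In every row where φ is true, ψ is also true, so φ ⊨ ψ.

yes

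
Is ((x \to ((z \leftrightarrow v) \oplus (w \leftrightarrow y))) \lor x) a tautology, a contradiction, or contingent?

tautology

x  y  z  w  v  |  φ
0  0  0  0  0  |  1
0  0  0  0  1  |  1
0  0  0  1  0  |  1
0  0  0  1  1  |  1
0  0  1  0  0  |  1
0  0  1  0  1  |  1
0  0  1  1  0  |  1
0  0  1  1  1  |  1
0  1  0  0  0  |  1
0  1  0  0  1  |  1
0  1  0  1  0  |  1
0  1  0  1  1  |  1
0  1  1  0  0  |  1
0  1  1  0  1  |  1
0  1  1  1  0  |  1
0  1  1  1  1  |  1
1  0  0  0  0  |  1
1  0  0  0  1  |  1
1  0  0  1  0  |  1
1  0  0  1  1  |  1
1  0  1  0  0  |  1
1  0  1  0  1  |  1
1  0  1  1  0  |  1
1  0  1  1  1  |  1
1  1  0  0  0  |  1
1  1  0  0  1  |  1
1  1  0  1  0  |  1
1  1  0  1  1  |  1
1  1  1  0  0  |  1
1  1  1  0  1  |  1
1  1  1  1  0  |  1
1  1  1  1  1  |  1
Every row is 1, so the formula is a tautology.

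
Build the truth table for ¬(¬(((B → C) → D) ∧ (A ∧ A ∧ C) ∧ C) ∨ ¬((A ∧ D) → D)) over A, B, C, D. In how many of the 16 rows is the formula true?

2

  A      B      C      D    |    φ  
 True   True   True   True  |   True
 True   True   True  False  |  False
 True   True  False   True  |  False
 True   True  False  False  |  False
 True  False   True   True  |   True
 True  False   True  False  |  False
 True  False  False   True  |  False
 True  False  False  False  |  False
False   True   True   True  |  False
False   True   True  False  |  False
False   True  False   True  |  False
False   True  False  False  |  False
False  False   True   True  |  False
False  False   True  False  |  False
False  False  False   True  |  False
False  False  False  False  |  False
The formula is true on 2 of the 16 rows.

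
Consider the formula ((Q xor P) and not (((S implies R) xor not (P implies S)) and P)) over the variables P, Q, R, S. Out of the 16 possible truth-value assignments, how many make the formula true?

7

P  Q  R  S  |  (Q xor P)  (S implies R)  (P implies S)  not (P implies S)  φ
1  1  1  1  |      0            1              1                0          0
1  1  1  0  |      0            1              0                1          0
1  1  0  1  |      0            0              1                0          0
1  1  0  0  |      0            1              0                1          0
1  0  1  1  |      1            1              1                0          0
1  0  1  0  |      1            1              0                1          1
1  0  0  1  |      1            0              1                0          1
1  0  0  0  |      1            1              0                1          1
0  1  1  1  |      1            1              1                0          1
0  1  1  0  |      1            1              1                0          1
0  1  0  1  |      1            0              1                0          1
0  1  0  0  |      1            1              1                0          1
0  0  1  1  |      0            1              1                0          0
0  0  1  0  |      0            1              1                0          0
0  0  0  1  |      0            0              1                0          0
0  0  0  0  |      0            1              1                0          0
The formula is true on 7 of the 16 rows.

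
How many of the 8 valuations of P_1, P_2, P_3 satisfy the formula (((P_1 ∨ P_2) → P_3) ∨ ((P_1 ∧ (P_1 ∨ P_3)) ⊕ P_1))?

P_1 | P_2 | P_3 | φ
--- | --- | --- | -
 0  |  0  |  0  | 1
 0  |  0  |  1  | 1
 0  |  1  |  0  | 0
 0  |  1  |  1  | 1
 1  |  0  |  0  | 0
 1  |  0  |  1  | 1
 1  |  1  |  0  | 0
 1  |  1  |  1  | 1
The formula is true on 5 of the 8 rows.

5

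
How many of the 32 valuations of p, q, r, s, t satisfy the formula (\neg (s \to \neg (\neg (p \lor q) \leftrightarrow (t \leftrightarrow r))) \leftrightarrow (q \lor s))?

16

p | q | r | s | t | φ
- | - | - | - | - | -
T | T | T | T | T | F
T | T | T | T | F | T
T | T | T | F | T | F
T | T | T | F | F | F
T | T | F | T | T | T
T | T | F | T | F | F
T | T | F | F | T | F
T | T | F | F | F | F
T | F | T | T | T | F
T | F | T | T | F | T
T | F | T | F | T | T
T | F | T | F | F | T
T | F | F | T | T | T
T | F | F | T | F | F
T | F | F | F | T | T
T | F | F | F | F | T
F | T | T | T | T | F
F | T | T | T | F | T
F | T | T | F | T | F
F | T | T | F | F | F
F | T | F | T | T | T
F | T | F | T | F | F
F | T | F | F | T | F
F | T | F | F | F | F
F | F | T | T | T | T
F | F | T | T | F | F
F | F | T | F | T | T
F | F | T | F | F | T
F | F | F | T | T | F
F | F | F | T | F | T
F | F | F | F | T | T
F | F | F | F | F | T
The formula is true on 16 of the 32 rows.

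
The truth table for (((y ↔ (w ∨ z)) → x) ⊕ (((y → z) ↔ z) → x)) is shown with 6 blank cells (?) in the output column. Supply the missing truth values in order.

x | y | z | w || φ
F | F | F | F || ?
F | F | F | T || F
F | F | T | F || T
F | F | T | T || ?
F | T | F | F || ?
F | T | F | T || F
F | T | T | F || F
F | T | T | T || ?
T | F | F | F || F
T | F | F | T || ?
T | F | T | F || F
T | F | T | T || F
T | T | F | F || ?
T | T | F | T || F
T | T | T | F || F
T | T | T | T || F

Row x=F, y=F, z=F, w=F: ((y ↔ (w ∨ z)) → x) = F, (((y → z) ↔ z) → x) = T, so the formula = T.
Row x=F, y=F, z=T, w=T: ((y ↔ (w ∨ z)) → x) = T, (((y → z) ↔ z) → x) = F, so the formula = T.
Row x=F, y=T, z=F, w=F: ((y ↔ (w ∨ z)) → x) = T, (((y → z) ↔ z) → x) = F, so the formula = T.
Row x=F, y=T, z=T, w=T: ((y ↔ (w ∨ z)) → x) = F, (((y → z) ↔ z) → x) = F, so the formula = F.
Row x=T, y=F, z=F, w=T: ((y ↔ (w ∨ z)) → x) = T, (((y → z) ↔ z) → x) = T, so the formula = F.
Row x=T, y=T, z=F, w=F: ((y ↔ (w ∨ z)) → x) = T, (((y → z) ↔ z) → x) = T, so the formula = F.

T, T, T, F, F, F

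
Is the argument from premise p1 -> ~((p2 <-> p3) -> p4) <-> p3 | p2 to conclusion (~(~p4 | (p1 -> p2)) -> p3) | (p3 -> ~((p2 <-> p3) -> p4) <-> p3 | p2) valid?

no

p1 | p2 | p3 | p4 | φ | ψ
-- | -- | -- | -- | - | -
1  | 1  | 1  | 1  | 0 | 1
1  | 1  | 1  | 0  | 1 | 1
1  | 1  | 0  | 1  | 0 | 1
1  | 1  | 0  | 0  | 0 | 1
1  | 0  | 1  | 1  | 0 | 1
1  | 0  | 1  | 0  | 0 | 1
1  | 0  | 0  | 1  | 1 | 0
1  | 0  | 0  | 0  | 0 | 1
0  | 1  | 1  | 1  | 1 | 1
0  | 1  | 1  | 0  | 1 | 1
0  | 1  | 0  | 1  | 1 | 1
0  | 1  | 0  | 0  | 1 | 1
0  | 0  | 1  | 1  | 1 | 1
0  | 0  | 1  | 0  | 1 | 1
0  | 0  | 0  | 1  | 0 | 1
0  | 0  | 0  | 0  | 0 | 1
At p1=1, p2=0, p3=0, p4=1 we have φ true but ψ false, so φ does not entail ψ.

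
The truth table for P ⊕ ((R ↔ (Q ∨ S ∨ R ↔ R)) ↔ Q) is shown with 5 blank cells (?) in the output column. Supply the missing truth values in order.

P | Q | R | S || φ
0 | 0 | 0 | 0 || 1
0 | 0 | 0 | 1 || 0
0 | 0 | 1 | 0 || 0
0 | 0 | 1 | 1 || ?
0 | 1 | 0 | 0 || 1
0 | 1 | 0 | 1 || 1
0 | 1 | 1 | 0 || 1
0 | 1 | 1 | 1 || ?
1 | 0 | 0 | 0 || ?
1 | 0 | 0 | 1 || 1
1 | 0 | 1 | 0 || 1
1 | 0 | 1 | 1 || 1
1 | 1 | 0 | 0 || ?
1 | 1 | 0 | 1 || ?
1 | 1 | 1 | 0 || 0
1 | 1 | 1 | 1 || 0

Row P=0, Q=0, R=1, S=1: ((R ↔ (Q ∨ S ∨ R ↔ R)) ↔ Q) = 0, so the formula = 0.
Row P=0, Q=1, R=1, S=1: ((R ↔ (Q ∨ S ∨ R ↔ R)) ↔ Q) = 1, so the formula = 1.
Row P=1, Q=0, R=0, S=0: ((R ↔ (Q ∨ S ∨ R ↔ R)) ↔ Q) = 1, so the formula = 0.
Row P=1, Q=1, R=0, S=0: ((R ↔ (Q ∨ S ∨ R ↔ R)) ↔ Q) = 1, so the formula = 0.
Row P=1, Q=1, R=0, S=1: ((R ↔ (Q ∨ S ∨ R ↔ R)) ↔ Q) = 1, so the formula = 0.

0, 1, 0, 0, 0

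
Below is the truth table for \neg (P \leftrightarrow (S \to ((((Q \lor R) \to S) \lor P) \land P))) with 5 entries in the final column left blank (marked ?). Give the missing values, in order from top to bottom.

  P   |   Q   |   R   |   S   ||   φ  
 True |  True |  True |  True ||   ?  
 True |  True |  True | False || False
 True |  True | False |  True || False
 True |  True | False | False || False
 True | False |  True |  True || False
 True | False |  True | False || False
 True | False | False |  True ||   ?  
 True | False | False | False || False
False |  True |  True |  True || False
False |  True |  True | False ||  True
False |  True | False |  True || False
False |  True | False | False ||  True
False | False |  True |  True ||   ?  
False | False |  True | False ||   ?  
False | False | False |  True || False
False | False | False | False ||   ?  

False, False, False, True, True

Row P=True, Q=True, R=True, S=True: (S \to ((((Q \lor R) \to S) \lor P) \land P)) = True, (P \leftrightarrow (S \to ((((Q \lor R) \to S) \lor P) \land P))) = True, so the formula = False.
Row P=True, Q=False, R=False, S=True: (S \to ((((Q \lor R) \to S) \lor P) \land P)) = True, (P \leftrightarrow (S \to ((((Q \lor R) \to S) \lor P) \land P))) = True, so the formula = False.
Row P=False, Q=False, R=True, S=True: (S \to ((((Q \lor R) \to S) \lor P) \land P)) = False, (P \leftrightarrow (S \to ((((Q \lor R) \to S) \lor P) \land P))) = True, so the formula = False.
Row P=False, Q=False, R=True, S=False: (S \to ((((Q \lor R) \to S) \lor P) \land P)) = True, (P \leftrightarrow (S \to ((((Q \lor R) \to S) \lor P) \land P))) = False, so the formula = True.
Row P=False, Q=False, R=False, S=False: (S \to ((((Q \lor R) \to S) \lor P) \land P)) = True, (P \leftrightarrow (S \to ((((Q \lor R) \to S) \lor P) \land P))) = False, so the formula = True.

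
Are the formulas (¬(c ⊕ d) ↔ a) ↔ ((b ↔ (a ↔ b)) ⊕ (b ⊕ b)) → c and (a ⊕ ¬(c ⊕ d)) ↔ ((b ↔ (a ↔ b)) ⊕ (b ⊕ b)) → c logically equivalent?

not equivalent

  a   |   b   |   c   |   d   ||   φ   |   ψ  
False | False | False | False || False |  True
False | False | False |  True ||  True | False
False | False |  True | False ||  True | False
False | False |  True |  True || False |  True
False |  True | False | False || False |  True
False |  True | False |  True ||  True | False
False |  True |  True | False ||  True | False
False |  True |  True |  True || False |  True
 True | False | False | False || False |  True
 True | False | False |  True ||  True | False
 True | False |  True | False || False |  True
 True | False |  True |  True ||  True | False
 True |  True | False | False || False |  True
 True |  True | False |  True ||  True | False
 True |  True |  True | False || False |  True
 True |  True |  True |  True ||  True | False
The columns differ at a=False, b=False, c=False, d=False (φ=False, ψ=True), so they are not equivalent.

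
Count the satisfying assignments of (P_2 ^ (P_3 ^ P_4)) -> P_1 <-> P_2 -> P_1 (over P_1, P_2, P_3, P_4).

12

P_1 | P_2 | P_3 | P_4 | φ
--- | --- | --- | --- | -
 1  |  1  |  1  |  1  | 1
 1  |  1  |  1  |  0  | 1
 1  |  1  |  0  |  1  | 1
 1  |  1  |  0  |  0  | 1
 1  |  0  |  1  |  1  | 1
 1  |  0  |  1  |  0  | 1
 1  |  0  |  0  |  1  | 1
 1  |  0  |  0  |  0  | 1
 0  |  1  |  1  |  1  | 1
 0  |  1  |  1  |  0  | 0
 0  |  1  |  0  |  1  | 0
 0  |  1  |  0  |  0  | 1
 0  |  0  |  1  |  1  | 1
 0  |  0  |  1  |  0  | 0
 0  |  0  |  0  |  1  | 0
 0  |  0  |  0  |  0  | 1
The formula is true on 12 of the 16 rows.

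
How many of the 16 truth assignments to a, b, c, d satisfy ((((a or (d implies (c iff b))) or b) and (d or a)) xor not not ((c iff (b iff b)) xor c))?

a | b | c | d | (c iff b) | (d implies (c iff b)) | (a or (d implies (c iff b))) | (d or a) | (b iff b) | (c iff (b iff b)) | ((c iff (b iff b)) xor c) | φ
- | - | - | - | --------- | --------------------- | ---------------------------- | -------- | --------- | ----------------- | ------------------------- | -
1 | 1 | 1 | 1 |     1     |           1           |              1               |    1     |     1     |         1         |             0             | 1
1 | 1 | 1 | 0 |     1     |           1           |              1               |    1     |     1     |         1         |             0             | 1
1 | 1 | 0 | 1 |     0     |           0           |              1               |    1     |     1     |         0         |             0             | 1
1 | 1 | 0 | 0 |     0     |           1           |              1               |    1     |     1     |         0         |             0             | 1
1 | 0 | 1 | 1 |     0     |           0           |              1               |    1     |     1     |         1         |             0             | 1
1 | 0 | 1 | 0 |     0     |           1           |              1               |    1     |     1     |         1         |             0             | 1
1 | 0 | 0 | 1 |     1     |           1           |              1               |    1     |     1     |         0         |             0             | 1
1 | 0 | 0 | 0 |     1     |           1           |              1               |    1     |     1     |         0         |             0             | 1
0 | 1 | 1 | 1 |     1     |           1           |              1               |    1     |     1     |         1         |             0             | 1
0 | 1 | 1 | 0 |     1     |           1           |              1               |    0     |     1     |         1         |             0             | 0
0 | 1 | 0 | 1 |     0     |           0           |              0               |    1     |     1     |         0         |             0             | 1
0 | 1 | 0 | 0 |     0     |           1           |              1               |    0     |     1     |         0         |             0             | 0
0 | 0 | 1 | 1 |     0     |           0           |              0               |    1     |     1     |         1         |             0             | 0
0 | 0 | 1 | 0 |     0     |           1           |              1               |    0     |     1     |         1         |             0             | 0
0 | 0 | 0 | 1 |     1     |           1           |              1               |    1     |     1     |         0         |             0             | 1
0 | 0 | 0 | 0 |     1     |           1           |              1               |    0     |     1     |         0         |             0             | 0
The formula is true on 11 of the 16 rows.

11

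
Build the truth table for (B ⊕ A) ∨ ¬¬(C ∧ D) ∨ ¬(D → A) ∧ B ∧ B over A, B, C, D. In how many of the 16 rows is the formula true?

A | B | C | D || (B ⊕ A) | (C ∧ D) | ¬(C ∧ D) | ¬¬(C ∧ D) | (D → A) | ¬(D → A) | (¬(D → A) ∧ B ∧ B) | φ
F | F | F | F ||    F    |    F    |    T     |     F     |    T    |    F     |         F          | F
F | F | F | T ||    F    |    F    |    T     |     F     |    F    |    T     |         F          | F
F | F | T | F ||    F    |    F    |    T     |     F     |    T    |    F     |         F          | F
F | F | T | T ||    F    |    T    |    F     |     T     |    F    |    T     |         F          | T
F | T | F | F ||    T    |    F    |    T     |     F     |    T    |    F     |         F          | T
F | T | F | T ||    T    |    F    |    T     |     F     |    F    |    T     |         T          | T
F | T | T | F ||    T    |    F    |    T     |     F     |    T    |    F     |         F          | T
F | T | T | T ||    T    |    T    |    F     |     T     |    F    |    T     |         T          | T
T | F | F | F ||    T    |    F    |    T     |     F     |    T    |    F     |         F          | T
T | F | F | T ||    T    |    F    |    T     |     F     |    T    |    F     |         F          | T
T | F | T | F ||    T    |    F    |    T     |     F     |    T    |    F     |         F          | T
T | F | T | T ||    T    |    T    |    F     |     T     |    T    |    F     |         F          | T
T | T | F | F ||    F    |    F    |    T     |     F     |    T    |    F     |         F          | F
T | T | F | T ||    F    |    F    |    T     |     F     |    T    |    F     |         F          | F
T | T | T | F ||    F    |    F    |    T     |     F     |    T    |    F     |         F          | F
T | T | T | T ||    F    |    T    |    F     |     T     |    T    |    F     |         F          | T
The formula is true on 10 of the 16 rows.

10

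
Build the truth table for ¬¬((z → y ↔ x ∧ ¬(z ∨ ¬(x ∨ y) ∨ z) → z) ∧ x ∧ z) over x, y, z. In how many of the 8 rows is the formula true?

x | y | z | (z → y) | (x ∨ y) | ¬(x ∨ y) | (z ∨ ¬(x ∨ y) ∨ z) | ¬(z ∨ ¬(x ∨ y) ∨ z) | (x ∧ ¬(z ∨ ¬(x ∨ y) ∨ z)) | φ
- | - | - | ------- | ------- | -------- | ------------------ | ------------------- | ------------------------- | -
T | T | T |    T    |    T    |    F     |         T          |          F          |             F             | T
T | T | F |    T    |    T    |    F     |         F          |          T          |             T             | F
T | F | T |    F    |    T    |    F     |         T          |          F          |             F             | F
T | F | F |    T    |    T    |    F     |         F          |          T          |             T             | F
F | T | T |    T    |    T    |    F     |         T          |          F          |             F             | F
F | T | F |    T    |    T    |    F     |         F          |          T          |             F             | F
F | F | T |    F    |    F    |    T     |         T          |          F          |             F             | F
F | F | F |    T    |    F    |    T     |         T          |          F          |             F             | F
The formula is true on 1 of the 8 rows.

1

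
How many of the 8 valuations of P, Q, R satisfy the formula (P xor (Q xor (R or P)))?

4

P | Q | R | (P xor (Q xor (R or P)))
- | - | - | ------------------------
F | F | F |            F            
F | F | T |            T            
F | T | F |            T            
F | T | T |            F            
T | F | F |            F            
T | F | T |            F            
T | T | F |            T            
T | T | T |            T            
The formula is true on 4 of the 8 rows.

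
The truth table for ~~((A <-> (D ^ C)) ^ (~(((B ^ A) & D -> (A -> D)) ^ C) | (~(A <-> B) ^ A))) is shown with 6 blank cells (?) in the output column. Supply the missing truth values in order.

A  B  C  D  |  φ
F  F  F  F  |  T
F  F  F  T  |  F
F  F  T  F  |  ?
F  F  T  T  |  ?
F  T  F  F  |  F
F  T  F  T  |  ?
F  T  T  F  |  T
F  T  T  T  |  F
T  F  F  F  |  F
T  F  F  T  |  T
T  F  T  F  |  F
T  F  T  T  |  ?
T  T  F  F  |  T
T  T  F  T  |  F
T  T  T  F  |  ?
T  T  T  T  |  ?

T, F, T, T, F, T

Row A=F, B=F, C=T, D=F: ((A <-> (D ^ C)) ^ (~(((B ^ A) & D -> (A -> D)) ^ C) | (~(A <-> B) ^ A))) = T, ~((A <-> (D ^ C)) ^ (~(((B ^ A) & D -> (A -> D)) ^ C) | (~(A <-> B) ^ A))) = F, so the formula = T.
Row A=F, B=F, C=T, D=T: ((A <-> (D ^ C)) ^ (~(((B ^ A) & D -> (A -> D)) ^ C) | (~(A <-> B) ^ A))) = F, ~((A <-> (D ^ C)) ^ (~(((B ^ A) & D -> (A -> D)) ^ C) | (~(A <-> B) ^ A))) = T, so the formula = F.
Row A=F, B=T, C=F, D=T: ((A <-> (D ^ C)) ^ (~(((B ^ A) & D -> (A -> D)) ^ C) | (~(A <-> B) ^ A))) = T, ~((A <-> (D ^ C)) ^ (~(((B ^ A) & D -> (A -> D)) ^ C) | (~(A <-> B) ^ A))) = F, so the formula = T.
Row A=T, B=F, C=T, D=T: ((A <-> (D ^ C)) ^ (~(((B ^ A) & D -> (A -> D)) ^ C) | (~(A <-> B) ^ A))) = T, ~((A <-> (D ^ C)) ^ (~(((B ^ A) & D -> (A -> D)) ^ C) | (~(A <-> B) ^ A))) = F, so the formula = T.
Row A=T, B=T, C=T, D=F: ((A <-> (D ^ C)) ^ (~(((B ^ A) & D -> (A -> D)) ^ C) | (~(A <-> B) ^ A))) = F, ~((A <-> (D ^ C)) ^ (~(((B ^ A) & D -> (A -> D)) ^ C) | (~(A <-> B) ^ A))) = T, so the formula = F.
Row A=T, B=T, C=T, D=T: ((A <-> (D ^ C)) ^ (~(((B ^ A) & D -> (A -> D)) ^ C) | (~(A <-> B) ^ A))) = T, ~((A <-> (D ^ C)) ^ (~(((B ^ A) & D -> (A -> D)) ^ C) | (~(A <-> B) ^ A))) = F, so the formula = T.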